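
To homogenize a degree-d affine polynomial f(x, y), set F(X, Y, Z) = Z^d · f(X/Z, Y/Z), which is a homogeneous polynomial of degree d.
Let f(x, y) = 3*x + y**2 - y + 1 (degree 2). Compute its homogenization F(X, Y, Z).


F(X, Y, Z) = 3*X*Z + Y**2 - Y*Z + Z**2

deg(f) = 2.
Substitute x = X/Z, y = Y/Z into f, then multiply by Z^2.
  monomial 3·x^1·y^0 ↦ 3·X^1·Y^0·Z^1.
  monomial 1·x^0·y^2 ↦ 1·X^0·Y^2·Z^0.
  monomial -1·x^0·y^1 ↦ -1·X^0·Y^1·Z^1.
  monomial 1·x^0·y^0 ↦ 1·X^0·Y^0·Z^2.
Collecting: F(X, Y, Z) = 3*X*Z + Y**2 - Y*Z + Z**2.


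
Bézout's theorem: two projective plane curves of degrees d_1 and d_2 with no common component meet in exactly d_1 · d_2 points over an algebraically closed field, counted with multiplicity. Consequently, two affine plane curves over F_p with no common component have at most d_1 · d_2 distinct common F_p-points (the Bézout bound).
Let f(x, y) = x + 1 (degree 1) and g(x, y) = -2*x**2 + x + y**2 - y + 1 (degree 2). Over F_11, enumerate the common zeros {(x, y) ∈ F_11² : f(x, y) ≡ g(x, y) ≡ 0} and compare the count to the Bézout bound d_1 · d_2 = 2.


Common zeros: {(10, 2), (10, 10)}; count = 2; Bézout bound = 2.

deg(f) = 1, deg(g) = 2, so Bézout bound = 2.
Scan x ∈ F_11. For each x, list the y ∈ F_11 with f(x, y) ≡ 0 and those with g(x, y) ≡ 0 (mod 11); the common zeros in that column are the intersection.
  x = 0: f ≡ 0 at y ∈ ∅; g ≡ 0 at y ∈ ∅; common: ∅.
  x = 1: f ≡ 0 at y ∈ ∅; g ≡ 0 at y ∈ {0, 1}; common: ∅.
  x = 2: f ≡ 0 at y ∈ ∅; g ≡ 0 at y ∈ ∅; common: ∅.
  x = 3: f ≡ 0 at y ∈ ∅; g ≡ 0 at y ∈ ∅; common: ∅.
  x = 4: f ≡ 0 at y ∈ ∅; g ≡ 0 at y ∈ ∅; common: ∅.
  x = 5: f ≡ 0 at y ∈ ∅; g ≡ 0 at y ∈ {0, 1}; common: ∅.
  x = 6: f ≡ 0 at y ∈ ∅; g ≡ 0 at y ∈ ∅; common: ∅.
  x = 7: f ≡ 0 at y ∈ ∅; g ≡ 0 at y ∈ {2, 10}; common: ∅.
  x = 8: f ≡ 0 at y ∈ ∅; g ≡ 0 at y ∈ {5, 7}; common: ∅.
  x = 9: f ≡ 0 at y ∈ ∅; g ≡ 0 at y ∈ {5, 7}; common: ∅.
  x = 10: f ≡ 0 at y ∈ {0, 1, 2, 3, 4, 5, 6, 7, 8, 9, 10}; g ≡ 0 at y ∈ {2, 10}; common: {2, 10}.
Collecting: common zeros = {(10, 2), (10, 10)}, so the count is 2.
Comparison with the Bézout bound: 2 ≤ 2 = deg(f)·deg(g), as expected for curves with no common component (the bound is attained).


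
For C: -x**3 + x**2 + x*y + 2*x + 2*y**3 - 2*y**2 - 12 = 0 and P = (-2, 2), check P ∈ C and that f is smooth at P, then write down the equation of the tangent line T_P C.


Tangent line at P: -12*x + 14*y - 52 = 0.

Step 1: f(-2, 2) = 0, so P lies on C.
Step 2: partial derivatives
  f_x(x, y) = -3*x**2 + 2*x + y + 2, f_y(x, y) = x + 6*y**2 - 4*y.
  f_x(P) = -12, f_y(P) = 14 (gradient nonzero, so P is smooth).
Step 3: tangent line at P: -12·(x − -2) + 14·(y − 2) = 0.
Expanding: -12*x + 14*y - 52 = 0.


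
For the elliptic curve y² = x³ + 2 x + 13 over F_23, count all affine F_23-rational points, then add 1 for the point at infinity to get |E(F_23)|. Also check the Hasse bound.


Affine points = {(0, 6), (0, 17), (1, 4), (1, 19), (2, 5), (2, 18), (3, 0), (4, 4), (4, 19), (7, 5), (7, 18), (8, 9), (8, 14), (9, 1), (9, 22), (11, 3), (11, 20), (14, 5), (14, 18), (16, 1), (16, 22), (18, 4), (18, 19), (20, 7), (20, 16), (21, 1), (21, 22)}; affine count = 27; |E(F_23)| = 28.

Discriminant check: Δ ∝ 4a³ + 27b² = 4·2³ + 27·13² = 4·8 + 27·169 ≡ 18 (mod 23). Nonzero ⇒ E is nonsingular.
For each x ∈ F_23, compute rhs = x³ + 2·x + 13 mod 23, then count y ∈ F_23 with y² ≡ rhs.
  x = 0: rhs = 13, matching y values: 6, 17 (2 points).
  x = 1: rhs = 16, matching y values: 4, 19 (2 points).
  x = 2: rhs = 2, matching y values: 5, 18 (2 points).
  x = 3: rhs = 0, matching y values: 0 (1 points).
  x = 4: rhs = 16, matching y values: 4, 19 (2 points).
  x = 5: rhs = 10, matching y values: none (0 points).
  x = 6: rhs = 11, matching y values: none (0 points).
  x = 7: rhs = 2, matching y values: 5, 18 (2 points).
  x = 8: rhs = 12, matching y values: 9, 14 (2 points).
  x = 9: rhs = 1, matching y values: 1, 22 (2 points).
  x = 10: rhs = 21, matching y values: none (0 points).
  x = 11: rhs = 9, matching y values: 3, 20 (2 points).
  x = 12: rhs = 17, matching y values: none (0 points).
  x = 13: rhs = 5, matching y values: none (0 points).
  x = 14: rhs = 2, matching y values: 5, 18 (2 points).
  x = 15: rhs = 14, matching y values: none (0 points).
  x = 16: rhs = 1, matching y values: 1, 22 (2 points).
  x = 17: rhs = 15, matching y values: none (0 points).
  x = 18: rhs = 16, matching y values: 4, 19 (2 points).
  x = 19: rhs = 10, matching y values: none (0 points).
  x = 20: rhs = 3, matching y values: 7, 16 (2 points).
  x = 21: rhs = 1, matching y values: 1, 22 (2 points).
  x = 22: rhs = 10, matching y values: none (0 points).
Total affine count: 27.
Full point count |E(F_23)| = 27 + 1 = 28.
Hasse bound: |28 − (23+1)| = |4| = 4 ≤ 2√23 ≈ 9.5917 ✓.


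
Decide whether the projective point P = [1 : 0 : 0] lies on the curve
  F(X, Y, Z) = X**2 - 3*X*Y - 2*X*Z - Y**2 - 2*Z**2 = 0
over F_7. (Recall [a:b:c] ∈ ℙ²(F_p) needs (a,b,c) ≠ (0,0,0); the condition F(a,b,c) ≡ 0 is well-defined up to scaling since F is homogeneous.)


F(1,0,0) ≡ 1 (mod 7); P is NOT on the curve.

Evaluate F(1, 0, 0) term-by-term (mod 7).
  X**2 ↦ 1·1·1·1 = 1
  -3*X*Y ↦ -3·1·0·1 = 0
  -2*X*Z ↦ -2·1·1·0 = 0
  -Y**2 ↦ -1·1·0·1 = 0
  -2*Z**2 ↦ -2·1·1·0 = 0
Sum: F(1, 0, 0) = (1) + (0) + (0) + (0) + (0) = 1.
Reducing mod 7: 1 ≡ 1 (mod 7).
Since F(a, b, c) ≡ 1 ≠ 0 (mod 7), P does NOT lie on the curve.


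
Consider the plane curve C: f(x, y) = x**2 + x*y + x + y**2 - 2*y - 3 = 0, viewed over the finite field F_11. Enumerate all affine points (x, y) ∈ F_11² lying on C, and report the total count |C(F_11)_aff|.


Affine F_11-points: {(0, 3), (0, 10), (1, 4), (1, 8), (3, 1), (3, 9), (5, 4), (6, 1), (6, 6), (7, 3), (9, 6), (9, 9)}; count = 12.

For each of the 121 pairs (x, y) ∈ F_11², evaluate f(x, y) mod 11. Record the zeros.
  x = 0: [0↦8, 1↦7, 2↦8, 3↦0, 4↦5, 5↦1, 6↦10, 7↦10, 8↦1, 9↦5, 10↦0]  zeros at y ∈ {3, 10}
  x = 1: [0↦10, 1↦10, 2↦1, 3↦5, 4↦0, 5↦8, 6↦7, 7↦8, 8↦0, 9↦5, 10↦1]  zeros at y ∈ {4, 8}
  x = 2: [0↦3, 1↦4, 2↦7, 3↦1, 4↦8, 5↦6, 6↦6, 7↦8, 8↦1, 9↦7, 10↦4]  zeros at y ∈ ∅
  x = 3: [0↦9, 1↦0, 2↦4, 3↦10, 4↦7, 5↦6, 6↦7, 7↦10, 8↦4, 9↦0, 10↦9]  zeros at y ∈ {1, 9}
  x = 4: [0↦6, 1↦9, 2↦3, 3↦10, 4↦8, 5↦8, 6↦10, 7↦3, 8↦9, 9↦6, 10↦5]  zeros at y ∈ ∅
  x = 5: [0↦5, 1↦9, 2↦4, 3↦1, 4↦0, 5↦1, 6↦4, 7↦9, 8↦5, 9↦3, 10↦3]  zeros at y ∈ {4}
  x = 6: [0↦6, 1↦0, 2↦7, 3↦5, 4↦5, 5↦7, 6↦0, 7↦6, 8↦3, 9↦2, 10↦3]  zeros at y ∈ {1, 6}
  x = 7: [0↦9, 1↦4, 2↦1, 3↦0, 4↦1, 5↦4, 6↦9, 7↦5, 8↦3, 9↦3, 10↦5]  zeros at y ∈ {3}
  x = 8: [0↦3, 1↦10, 2↦8, 3↦8, 4↦10, 5↦3, 6↦9, 7↦6, 8↦5, 9↦6, 10↦9]  zeros at y ∈ ∅
  x = 9: [0↦10, 1↦7, 2↦6, 3↦7, 4↦10, 5↦4, 6↦0, 7↦9, 8↦9, 9↦0, 10↦4]  zeros at y ∈ {6, 9}
  x = 10: [0↦8, 1↦6, 2↦6, 3↦8, 4↦1, 5↦7, 6↦4, 7↦3, 8↦4, 9↦7, 10↦1]  zeros at y ∈ ∅
Collecting zeros: affine points = {(0, 3), (0, 10), (1, 4), (1, 8), (3, 1), (3, 9), (5, 4), (6, 1), (6, 6), (7, 3), (9, 6), (9, 9)}.
Total count |C(F_11)_aff| = 12.


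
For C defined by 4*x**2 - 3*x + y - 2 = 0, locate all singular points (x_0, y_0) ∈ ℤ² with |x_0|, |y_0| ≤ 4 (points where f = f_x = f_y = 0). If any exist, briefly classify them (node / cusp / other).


No singular points in the scanned grid; C is smooth there.

Compute partial derivatives:
  f_x = 8*x - 3.
  f_y = 1.
f_y = 1 is a nonzero constant, so f_y never vanishes: no point (x, y) can satisfy f = f_x = f_y = 0. In particular no (x, y) ∈ {−4, ..., 4}² is singular; the curve is smooth.


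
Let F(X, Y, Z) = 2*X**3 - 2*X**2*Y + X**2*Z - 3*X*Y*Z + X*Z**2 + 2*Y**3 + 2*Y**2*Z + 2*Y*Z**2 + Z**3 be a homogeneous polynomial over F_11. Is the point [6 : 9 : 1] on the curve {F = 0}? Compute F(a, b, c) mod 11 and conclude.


F(6,9,1) ≡ 5 (mod 11); P is NOT on the curve.

Evaluate F(6, 9, 1) term-by-term (mod 11).
  2*X**3 ↦ 2·216·1·1 = 432
  -2*X**2*Y ↦ -2·36·9·1 = -648
  X**2*Z ↦ 1·36·1·1 = 36
  -3*X*Y*Z ↦ -3·6·9·1 = -162
  X*Z**2 ↦ 1·6·1·1 = 6
  2*Y**3 ↦ 2·1·729·1 = 1458
  2*Y**2*Z ↦ 2·1·81·1 = 162
  2*Y*Z**2 ↦ 2·1·9·1 = 18
  Z**3 ↦ 1·1·1·1 = 1
Sum: F(6, 9, 1) = (432) + (-648) + (36) + (-162) + (6) + (1458) + (162) + (18) + (1) = 1303.
Reducing mod 11: 1303 ≡ 5 (mod 11).
Since F(a, b, c) ≡ 5 ≠ 0 (mod 11), P does NOT lie on the curve.


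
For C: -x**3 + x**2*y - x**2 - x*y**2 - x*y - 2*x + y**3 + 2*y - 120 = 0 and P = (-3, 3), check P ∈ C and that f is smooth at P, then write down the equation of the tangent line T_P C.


Tangent line at P: -53*x + 59*y - 336 = 0.

Step 1: f(-3, 3) = 0, so P lies on C.
Step 2: partial derivatives
  f_x(x, y) = -3*x**2 + 2*x*y - 2*x - y**2 - y - 2, f_y(x, y) = x**2 - 2*x*y - x + 3*y**2 + 2.
  f_x(P) = -53, f_y(P) = 59 (gradient nonzero, so P is smooth).
Step 3: tangent line at P: -53·(x − -3) + 59·(y − 3) = 0.
Expanding: -53*x + 59*y - 336 = 0.


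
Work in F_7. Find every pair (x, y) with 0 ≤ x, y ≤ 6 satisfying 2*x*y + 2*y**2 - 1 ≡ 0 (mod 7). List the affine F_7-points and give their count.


Affine F_7-points: {(0, 2), (0, 5), (3, 1), (3, 3), (4, 4), (4, 6)}; count = 6.

For each of the 49 pairs (x, y) ∈ F_7², evaluate f(x, y) mod 7. Record the zeros.
  x = 0: [0↦6, 1↦1, 2↦0, 3↦3, 4↦3, 5↦0, 6↦1]  zeros at y ∈ {2, 5}
  x = 1: [0↦6, 1↦3, 2↦4, 3↦2, 4↦4, 5↦3, 6↦6]  zeros at y ∈ ∅
  x = 2: [0↦6, 1↦5, 2↦1, 3↦1, 4↦5, 5↦6, 6↦4]  zeros at y ∈ ∅
  x = 3: [0↦6, 1↦0, 2↦5, 3↦0, 4↦6, 5↦2, 6↦2]  zeros at y ∈ {1, 3}
  x = 4: [0↦6, 1↦2, 2↦2, 3↦6, 4↦0, 5↦5, 6↦0]  zeros at y ∈ {4, 6}
  x = 5: [0↦6, 1↦4, 2↦6, 3↦5, 4↦1, 5↦1, 6↦5]  zeros at y ∈ ∅
  x = 6: [0↦6, 1↦6, 2↦3, 3↦4, 4↦2, 5↦4, 6↦3]  zeros at y ∈ ∅
Collecting zeros: affine points = {(0, 2), (0, 5), (3, 1), (3, 3), (4, 4), (4, 6)}.
Total count |C(F_7)_aff| = 6.


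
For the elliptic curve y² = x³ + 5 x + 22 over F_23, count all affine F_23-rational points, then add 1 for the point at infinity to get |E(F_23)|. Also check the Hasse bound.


Affine points = {(3, 8), (3, 15), (7, 3), (7, 20), (12, 4), (12, 19), (16, 9), (16, 14), (17, 11), (17, 12), (20, 7), (20, 16), (21, 2), (21, 21), (22, 4), (22, 19)}; affine count = 16; |E(F_23)| = 17.

Discriminant check: Δ ∝ 4a³ + 27b² = 4·5³ + 27·22² = 4·125 + 27·484 ≡ 21 (mod 23). Nonzero ⇒ E is nonsingular.
For each x ∈ F_23, compute rhs = x³ + 5·x + 22 mod 23, then count y ∈ F_23 with y² ≡ rhs.
  x = 0: rhs = 22, matching y values: none (0 points).
  x = 1: rhs = 5, matching y values: none (0 points).
  x = 2: rhs = 17, matching y values: none (0 points).
  x = 3: rhs = 18, matching y values: 8, 15 (2 points).
  x = 4: rhs = 14, matching y values: none (0 points).
  x = 5: rhs = 11, matching y values: none (0 points).
  x = 6: rhs = 15, matching y values: none (0 points).
  x = 7: rhs = 9, matching y values: 3, 20 (2 points).
  x = 8: rhs = 22, matching y values: none (0 points).
  x = 9: rhs = 14, matching y values: none (0 points).
  x = 10: rhs = 14, matching y values: none (0 points).
  x = 11: rhs = 5, matching y values: none (0 points).
  x = 12: rhs = 16, matching y values: 4, 19 (2 points).
  x = 13: rhs = 7, matching y values: none (0 points).
  x = 14: rhs = 7, matching y values: none (0 points).
  x = 15: rhs = 22, matching y values: none (0 points).
  x = 16: rhs = 12, matching y values: 9, 14 (2 points).
  x = 17: rhs = 6, matching y values: 11, 12 (2 points).
  x = 18: rhs = 10, matching y values: none (0 points).
  x = 19: rhs = 7, matching y values: none (0 points).
  x = 20: rhs = 3, matching y values: 7, 16 (2 points).
  x = 21: rhs = 4, matching y values: 2, 21 (2 points).
  x = 22: rhs = 16, matching y values: 4, 19 (2 points).
Total affine count: 16.
Full point count |E(F_23)| = 16 + 1 = 17.
Hasse bound: |17 − (23+1)| = |-7| = 7 ≤ 2√23 ≈ 9.5917 ✓.


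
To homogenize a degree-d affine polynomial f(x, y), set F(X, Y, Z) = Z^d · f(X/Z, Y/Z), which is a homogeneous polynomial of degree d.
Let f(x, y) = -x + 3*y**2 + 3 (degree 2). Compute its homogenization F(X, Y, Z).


F(X, Y, Z) = -X*Z + 3*Y**2 + 3*Z**2

deg(f) = 2.
Substitute x = X/Z, y = Y/Z into f, then multiply by Z^2.
  monomial -1·x^1·y^0 ↦ -1·X^1·Y^0·Z^1.
  monomial 3·x^0·y^2 ↦ 3·X^0·Y^2·Z^0.
  monomial 3·x^0·y^0 ↦ 3·X^0·Y^0·Z^2.
Collecting: F(X, Y, Z) = -X*Z + 3*Y**2 + 3*Z**2.


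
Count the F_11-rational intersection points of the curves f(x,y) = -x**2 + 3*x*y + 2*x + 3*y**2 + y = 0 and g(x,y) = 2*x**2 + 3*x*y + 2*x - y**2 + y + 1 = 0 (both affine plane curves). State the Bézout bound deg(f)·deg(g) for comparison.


Common zeros: {(1, 10), (4, 9)}; count = 2; Bézout bound = 4.

deg(f) = 2, deg(g) = 2, so Bézout bound = 4.
Scan x ∈ F_11. For each x, list the y ∈ F_11 with f(x, y) ≡ 0 and those with g(x, y) ≡ 0 (mod 11); the common zeros in that column are the intersection.
  x = 0: f ≡ 0 at y ∈ {0, 7}; g ≡ 0 at y ∈ {4, 8}; common: ∅.
  x = 1: f ≡ 0 at y ∈ {7, 10}; g ≡ 0 at y ∈ {5, 10}; common: {10}.
  x = 2: f ≡ 0 at y ∈ {0, 5}; g ≡ 0 at y ∈ ∅; common: ∅.
  x = 3: f ≡ 0 at y ∈ {6, 9}; g ≡ 0 at y ∈ ∅; common: ∅.
  x = 4: f ≡ 0 at y ∈ {5, 9}; g ≡ 0 at y ∈ {4, 9}; common: {9}.
  x = 5: f ≡ 0 at y ∈ ∅; g ≡ 0 at y ∈ {6, 10}; common: ∅.
  x = 6: f ≡ 0 at y ∈ {6}; g ≡ 0 at y ∈ ∅; common: ∅.
  x = 7: f ≡ 0 at y ∈ ∅; g ≡ 0 at y ∈ {5, 6}; common: ∅.
  x = 8: f ≡ 0 at y ∈ ∅; g ≡ 0 at y ∈ ∅; common: ∅.
  x = 9: f ≡ 0 at y ∈ {10}; g ≡ 0 at y ∈ {8, 9}; common: ∅.
  x = 10: f ≡ 0 at y ∈ ∅; g ≡ 0 at y ∈ ∅; common: ∅.
Collecting: common zeros = {(1, 10), (4, 9)}, so the count is 2.
Comparison with the Bézout bound: 2 ≤ 4 = deg(f)·deg(g), as expected for curves with no common component (the affine F_11-count falls short of the bound because intersections may lie at infinity, over extension fields, or carry multiplicity).


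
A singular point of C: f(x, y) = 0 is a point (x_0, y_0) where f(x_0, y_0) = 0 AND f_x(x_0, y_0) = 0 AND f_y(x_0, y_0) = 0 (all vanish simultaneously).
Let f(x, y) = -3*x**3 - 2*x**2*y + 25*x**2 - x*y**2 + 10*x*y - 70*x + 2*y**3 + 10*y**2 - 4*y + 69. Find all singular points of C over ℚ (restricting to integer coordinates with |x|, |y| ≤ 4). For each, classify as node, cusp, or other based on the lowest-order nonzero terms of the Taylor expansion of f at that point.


Singular points: {(3, -1)}; classification: cusp.

Compute partial derivatives:
  f_x = -9*x**2 - 4*x*y + 50*x - y**2 + 10*y - 70.
  f_y = -2*x**2 - 2*x*y + 10*x + 6*y**2 + 20*y - 4.
Scan x_0 ∈ {−4, ..., 4}. For each x_0, f_y(x_0, y) is a polynomial in y; find its integer roots y ∈ {−4, ..., 4}, then test f_x and f at those candidates.
  x = -4: f_y(-4, y) = 6*y**2 + 28*y - 76; no integer root y with |y| ≤ 4.
  x = -3: f_y(-3, y) = 6*y**2 + 26*y - 52; no integer root y with |y| ≤ 4.
  x = -2: f_y(-2, y) = 6*y**2 + 24*y - 32; no integer root y with |y| ≤ 4.
  x = -1: f_y(-1, y) = 6*y**2 + 22*y - 16; no integer root y with |y| ≤ 4.
  x = 0: f_y(0, y) = 6*y**2 + 20*y - 4; no integer root y with |y| ≤ 4.
  x = 1: f_y(1, y) = 6*y**2 + 18*y + 4; no integer root y with |y| ≤ 4.
  x = 2: f_y(2, y) = 6*y**2 + 16*y + 8; vanishes at y ∈ {-2}. (2, -2): f_x = -14 ≠ 0.
  x = 3: f_y(3, y) = 6*y**2 + 14*y + 8; vanishes at y ∈ {-1}. (3, -1): f_x = 0, f = 0 — SINGULAR.
  x = 4: f_y(4, y) = 6*y**2 + 12*y + 4; no integer root y with |y| ≤ 4.
Only singular point on the grid: (3, -1).
Classify: substitute x = 3 + u, y = -1 + v and expand: f = -3*u**3 - 2*u**2*v - u*v**2 + 2*v**3 + v**2.
No constant or linear terms (consistent with a singular point). Quadratic part: v**2. Cubic part: -3*u**3 - 2*u**2*v - u*v**2 + 2*v**3.
The quadratic part v**2 is a perfect square, so there is a single (double) tangent line v = 0, i.e. y = -1. Restricting the cubic part to that line (v = 0) leaves -3*u**3 ≠ 0, so f is not divisible by v and the branch is v² ≈ 3*u**3 to lowest order — this is a cusp.
Classification: cusp.


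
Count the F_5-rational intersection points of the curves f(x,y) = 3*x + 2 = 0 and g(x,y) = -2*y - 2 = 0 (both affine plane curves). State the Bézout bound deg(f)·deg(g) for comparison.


Common zeros: {(1, 4)}; count = 1; Bézout bound = 1.

deg(f) = 1, deg(g) = 1, so Bézout bound = 1.
Scan x ∈ F_5. For each x, list the y ∈ F_5 with f(x, y) ≡ 0 and those with g(x, y) ≡ 0 (mod 5); the common zeros in that column are the intersection.
  x = 0: f ≡ 0 at y ∈ ∅; g ≡ 0 at y ∈ {4}; common: ∅.
  x = 1: f ≡ 0 at y ∈ {0, 1, 2, 3, 4}; g ≡ 0 at y ∈ {4}; common: {4}.
  x = 2: f ≡ 0 at y ∈ ∅; g ≡ 0 at y ∈ {4}; common: ∅.
  x = 3: f ≡ 0 at y ∈ ∅; g ≡ 0 at y ∈ {4}; common: ∅.
  x = 4: f ≡ 0 at y ∈ ∅; g ≡ 0 at y ∈ {4}; common: ∅.
Collecting: common zeros = {(1, 4)}, so the count is 1.
Comparison with the Bézout bound: 1 ≤ 1 = deg(f)·deg(g), as expected for curves with no common component (the bound is attained).


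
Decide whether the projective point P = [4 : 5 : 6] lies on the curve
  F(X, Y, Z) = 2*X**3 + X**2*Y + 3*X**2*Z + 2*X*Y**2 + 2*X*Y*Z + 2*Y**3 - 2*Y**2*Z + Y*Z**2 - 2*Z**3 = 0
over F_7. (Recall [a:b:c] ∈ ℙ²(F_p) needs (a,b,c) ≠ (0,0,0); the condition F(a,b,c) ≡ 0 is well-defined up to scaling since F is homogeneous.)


F(4,5,6) ≡ 4 (mod 7); P is NOT on the curve.

Evaluate F(4, 5, 6) term-by-term (mod 7).
  2*X**3 ↦ 2·64·1·1 = 128
  X**2*Y ↦ 1·16·5·1 = 80
  3*X**2*Z ↦ 3·16·1·6 = 288
  2*X*Y**2 ↦ 2·4·25·1 = 200
  2*X*Y*Z ↦ 2·4·5·6 = 240
  2*Y**3 ↦ 2·1·125·1 = 250
  -2*Y**2*Z ↦ -2·1·25·6 = -300
  Y*Z**2 ↦ 1·1·5·36 = 180
  -2*Z**3 ↦ -2·1·1·216 = -432
Sum: F(4, 5, 6) = (128) + (80) + (288) + (200) + (240) + (250) + (-300) + (180) + (-432) = 634.
Reducing mod 7: 634 ≡ 4 (mod 7).
Since F(a, b, c) ≡ 4 ≠ 0 (mod 7), P does NOT lie on the curve.


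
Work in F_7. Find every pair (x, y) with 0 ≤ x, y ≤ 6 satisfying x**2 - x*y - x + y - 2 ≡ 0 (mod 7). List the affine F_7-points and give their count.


Affine F_7-points: {(0, 2), (2, 0), (3, 2), (4, 1), (5, 1), (6, 0)}; count = 6.

For each of the 49 pairs (x, y) ∈ F_7², evaluate f(x, y) mod 7. Record the zeros.
  x = 0: [0↦5, 1↦6, 2↦0, 3↦1, 4↦2, 5↦3, 6↦4]  zeros at y ∈ {2}
  x = 1: [0↦5, 1↦5, 2↦5, 3↦5, 4↦5, 5↦5, 6↦5]  zeros at y ∈ ∅
  x = 2: [0↦0, 1↦6, 2↦5, 3↦4, 4↦3, 5↦2, 6↦1]  zeros at y ∈ {0}
  x = 3: [0↦4, 1↦2, 2↦0, 3↦5, 4↦3, 5↦1, 6↦6]  zeros at y ∈ {2}
  x = 4: [0↦3, 1↦0, 2↦4, 3↦1, 4↦5, 5↦2, 6↦6]  zeros at y ∈ {1}
  x = 5: [0↦4, 1↦0, 2↦3, 3↦6, 4↦2, 5↦5, 6↦1]  zeros at y ∈ {1}
  x = 6: [0↦0, 1↦2, 2↦4, 3↦6, 4↦1, 5↦3, 6↦5]  zeros at y ∈ {0}
Collecting zeros: affine points = {(0, 2), (2, 0), (3, 2), (4, 1), (5, 1), (6, 0)}.
Total count |C(F_7)_aff| = 6.


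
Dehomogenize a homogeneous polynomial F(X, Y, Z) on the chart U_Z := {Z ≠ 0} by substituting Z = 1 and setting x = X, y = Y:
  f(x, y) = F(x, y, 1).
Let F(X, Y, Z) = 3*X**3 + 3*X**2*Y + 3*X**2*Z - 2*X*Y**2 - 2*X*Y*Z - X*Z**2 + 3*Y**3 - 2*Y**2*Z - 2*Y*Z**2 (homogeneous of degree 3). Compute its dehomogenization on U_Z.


f(x, y) = 3*x**3 + 3*x**2*y + 3*x**2 - 2*x*y**2 - 2*x*y - x + 3*y**3 - 2*y**2 - 2*y

On U_Z we set Z = 1. Each monomial c·X^i·Y^j·Z^k in F becomes c·x^i·y^j·1^k = c·x^i·y^j.
Substituting Z = 1: F(X, Y, 1) = 3*x**3 + 3*x**2*y + 3*x**2 - 2*x*y**2 - 2*x*y - x + 3*y**3 - 2*y**2 - 2*y.
Note: deg(f) ≤ deg(F) = 3; strict inequality happens when F is divisible by Z (lost terms).


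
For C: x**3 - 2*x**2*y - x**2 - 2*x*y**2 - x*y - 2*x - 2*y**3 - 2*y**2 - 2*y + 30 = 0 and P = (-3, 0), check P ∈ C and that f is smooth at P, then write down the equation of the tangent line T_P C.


Tangent line at P: 31*x - 17*y + 93 = 0.

Step 1: f(-3, 0) = 0, so P lies on C.
Step 2: partial derivatives
  f_x(x, y) = 3*x**2 - 4*x*y - 2*x - 2*y**2 - y - 2, f_y(x, y) = -2*x**2 - 4*x*y - x - 6*y**2 - 4*y - 2.
  f_x(P) = 31, f_y(P) = -17 (gradient nonzero, so P is smooth).
Step 3: tangent line at P: 31·(x − -3) + -17·(y − 0) = 0.
Expanding: 31*x - 17*y + 93 = 0.


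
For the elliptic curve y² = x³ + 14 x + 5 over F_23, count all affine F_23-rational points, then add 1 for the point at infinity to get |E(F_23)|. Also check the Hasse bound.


Affine points = {(2, 8), (2, 15), (5, 4), (5, 19), (6, 11), (6, 12), (7, 3), (7, 20), (8, 10), (8, 13), (9, 3), (9, 20), (10, 8), (10, 15), (11, 8), (11, 15), (14, 1), (14, 22), (15, 5), (15, 18), (16, 1), (16, 22), (17, 2), (17, 21), (19, 0), (22, 6), (22, 17)}; affine count = 27; |E(F_23)| = 28.

Discriminant check: Δ ∝ 4a³ + 27b² = 4·14³ + 27·5² = 4·2744 + 27·25 ≡ 13 (mod 23). Nonzero ⇒ E is nonsingular.
For each x ∈ F_23, compute rhs = x³ + 14·x + 5 mod 23, then count y ∈ F_23 with y² ≡ rhs.
  x = 0: rhs = 5, matching y values: none (0 points).
  x = 1: rhs = 20, matching y values: none (0 points).
  x = 2: rhs = 18, matching y values: 8, 15 (2 points).
  x = 3: rhs = 5, matching y values: none (0 points).
  x = 4: rhs = 10, matching y values: none (0 points).
  x = 5: rhs = 16, matching y values: 4, 19 (2 points).
  x = 6: rhs = 6, matching y values: 11, 12 (2 points).
  x = 7: rhs = 9, matching y values: 3, 20 (2 points).
  x = 8: rhs = 8, matching y values: 10, 13 (2 points).
  x = 9: rhs = 9, matching y values: 3, 20 (2 points).
  x = 10: rhs = 18, matching y values: 8, 15 (2 points).
  x = 11: rhs = 18, matching y values: 8, 15 (2 points).
  x = 12: rhs = 15, matching y values: none (0 points).
  x = 13: rhs = 15, matching y values: none (0 points).
  x = 14: rhs = 1, matching y values: 1, 22 (2 points).
  x = 15: rhs = 2, matching y values: 5, 18 (2 points).
  x = 16: rhs = 1, matching y values: 1, 22 (2 points).
  x = 17: rhs = 4, matching y values: 2, 21 (2 points).
  x = 18: rhs = 17, matching y values: none (0 points).
  x = 19: rhs = 0, matching y values: 0 (1 points).
  x = 20: rhs = 5, matching y values: none (0 points).
  x = 21: rhs = 15, matching y values: none (0 points).
  x = 22: rhs = 13, matching y values: 6, 17 (2 points).
Total affine count: 27.
Full point count |E(F_23)| = 27 + 1 = 28.
Hasse bound: |28 − (23+1)| = |4| = 4 ≤ 2√23 ≈ 9.5917 ✓.


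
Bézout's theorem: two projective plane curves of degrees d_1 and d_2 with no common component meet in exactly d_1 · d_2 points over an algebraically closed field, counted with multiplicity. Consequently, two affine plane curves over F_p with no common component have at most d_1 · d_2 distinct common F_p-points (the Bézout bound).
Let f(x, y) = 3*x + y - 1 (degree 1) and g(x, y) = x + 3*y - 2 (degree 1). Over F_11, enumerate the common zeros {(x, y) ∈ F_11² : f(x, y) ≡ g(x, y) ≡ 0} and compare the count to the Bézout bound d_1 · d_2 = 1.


Common zeros: {(7, 2)}; count = 1; Bézout bound = 1.

deg(f) = 1, deg(g) = 1, so Bézout bound = 1.
Scan x ∈ F_11. For each x, list the y ∈ F_11 with f(x, y) ≡ 0 and those with g(x, y) ≡ 0 (mod 11); the common zeros in that column are the intersection.
  x = 0: f ≡ 0 at y ∈ {1}; g ≡ 0 at y ∈ {8}; common: ∅.
  x = 1: f ≡ 0 at y ∈ {9}; g ≡ 0 at y ∈ {4}; common: ∅.
  x = 2: f ≡ 0 at y ∈ {6}; g ≡ 0 at y ∈ {0}; common: ∅.
  x = 3: f ≡ 0 at y ∈ {3}; g ≡ 0 at y ∈ {7}; common: ∅.
  x = 4: f ≡ 0 at y ∈ {0}; g ≡ 0 at y ∈ {3}; common: ∅.
  x = 5: f ≡ 0 at y ∈ {8}; g ≡ 0 at y ∈ {10}; common: ∅.
  x = 6: f ≡ 0 at y ∈ {5}; g ≡ 0 at y ∈ {6}; common: ∅.
  x = 7: f ≡ 0 at y ∈ {2}; g ≡ 0 at y ∈ {2}; common: {2}.
  x = 8: f ≡ 0 at y ∈ {10}; g ≡ 0 at y ∈ {9}; common: ∅.
  x = 9: f ≡ 0 at y ∈ {7}; g ≡ 0 at y ∈ {5}; common: ∅.
  x = 10: f ≡ 0 at y ∈ {4}; g ≡ 0 at y ∈ {1}; common: ∅.
Collecting: common zeros = {(7, 2)}, so the count is 1.
Comparison with the Bézout bound: 1 ≤ 1 = deg(f)·deg(g), as expected for curves with no common component (the bound is attained).


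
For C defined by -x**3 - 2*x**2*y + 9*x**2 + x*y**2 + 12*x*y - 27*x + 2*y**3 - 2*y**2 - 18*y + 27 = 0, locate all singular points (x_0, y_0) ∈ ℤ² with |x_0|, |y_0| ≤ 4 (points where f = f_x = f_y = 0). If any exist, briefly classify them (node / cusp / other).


Singular points: {(3, 0)}; classification: cusp.

Compute partial derivatives:
  f_x = -3*x**2 - 4*x*y + 18*x + y**2 + 12*y - 27.
  f_y = -2*x**2 + 2*x*y + 12*x + 6*y**2 - 4*y - 18.
Scan x_0 ∈ {−4, ..., 4}. For each x_0, f_y(x_0, y) is a polynomial in y; find its integer roots y ∈ {−4, ..., 4}, then test f_x and f at those candidates.
  x = -4: f_y(-4, y) = 6*y**2 - 12*y - 98; no integer root y with |y| ≤ 4.
  x = -3: f_y(-3, y) = 6*y**2 - 10*y - 72; no integer root y with |y| ≤ 4.
  x = -2: f_y(-2, y) = 6*y**2 - 8*y - 50; no integer root y with |y| ≤ 4.
  x = -1: f_y(-1, y) = 6*y**2 - 6*y - 32; no integer root y with |y| ≤ 4.
  x = 0: f_y(0, y) = 6*y**2 - 4*y - 18; no integer root y with |y| ≤ 4.
  x = 1: f_y(1, y) = 6*y**2 - 2*y - 8; vanishes at y ∈ {-1}. (1, -1): f_x = -19 ≠ 0.
  x = 2: f_y(2, y) = 6*y**2 - 2; no integer root y with |y| ≤ 4.
  x = 3: f_y(3, y) = 6*y**2 + 2*y; vanishes at y ∈ {0}. (3, 0): f_x = 0, f = 0 — SINGULAR.
  x = 4: f_y(4, y) = 6*y**2 + 4*y - 2; vanishes at y ∈ {-1}. (4, -1): f_x = 2 ≠ 0.
Only singular point on the grid: (3, 0).
Classify: substitute x = 3 + u, y = 0 + v and expand: f = -u**3 - 2*u**2*v + u*v**2 + 2*v**3 + v**2.
No constant or linear terms (consistent with a singular point). Quadratic part: v**2. Cubic part: -u**3 - 2*u**2*v + u*v**2 + 2*v**3.
The quadratic part v**2 is a perfect square, so there is a single (double) tangent line v = 0, i.e. y = 0. Restricting the cubic part to that line (v = 0) leaves -u**3 ≠ 0, so f is not divisible by v and the branch is v² ≈ u**3 to lowest order — this is a cusp.
Classification: cusp.


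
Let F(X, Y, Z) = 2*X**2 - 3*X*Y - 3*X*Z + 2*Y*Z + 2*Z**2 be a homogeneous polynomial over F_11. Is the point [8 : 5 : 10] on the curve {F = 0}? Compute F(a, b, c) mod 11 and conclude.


F(8,5,10) ≡ 2 (mod 11); P is NOT on the curve.

Evaluate F(8, 5, 10) term-by-term (mod 11).
  2*X**2 ↦ 2·64·1·1 = 128
  -3*X*Y ↦ -3·8·5·1 = -120
  -3*X*Z ↦ -3·8·1·10 = -240
  2*Y*Z ↦ 2·1·5·10 = 100
  2*Z**2 ↦ 2·1·1·100 = 200
Sum: F(8, 5, 10) = (128) + (-120) + (-240) + (100) + (200) = 68.
Reducing mod 11: 68 ≡ 2 (mod 11).
Since F(a, b, c) ≡ 2 ≠ 0 (mod 11), P does NOT lie on the curve.


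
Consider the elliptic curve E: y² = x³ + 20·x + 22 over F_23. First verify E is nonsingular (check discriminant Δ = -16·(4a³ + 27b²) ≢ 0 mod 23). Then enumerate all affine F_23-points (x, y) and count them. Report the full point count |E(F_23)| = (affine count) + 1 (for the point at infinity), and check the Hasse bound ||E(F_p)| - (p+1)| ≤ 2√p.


Affine points = {(2, 1), (2, 22), (6, 6), (6, 17), (8, 2), (8, 21), (10, 7), (10, 16), (11, 3), (11, 20), (12, 9), (12, 14), (13, 8), (13, 15), (17, 10), (17, 13), (18, 2), (18, 21), (19, 4), (19, 19), (20, 2), (20, 21), (22, 1), (22, 22)}; affine count = 24; |E(F_23)| = 25.

Discriminant check: Δ ∝ 4a³ + 27b² = 4·20³ + 27·22² = 4·8000 + 27·484 ≡ 11 (mod 23). Nonzero ⇒ E is nonsingular.
For each x ∈ F_23, compute rhs = x³ + 20·x + 22 mod 23, then count y ∈ F_23 with y² ≡ rhs.
  x = 0: rhs = 22, matching y values: none (0 points).
  x = 1: rhs = 20, matching y values: none (0 points).
  x = 2: rhs = 1, matching y values: 1, 22 (2 points).
  x = 3: rhs = 17, matching y values: none (0 points).
  x = 4: rhs = 5, matching y values: none (0 points).
  x = 5: rhs = 17, matching y values: none (0 points).
  x = 6: rhs = 13, matching y values: 6, 17 (2 points).
  x = 7: rhs = 22, matching y values: none (0 points).
  x = 8: rhs = 4, matching y values: 2, 21 (2 points).
  x = 9: rhs = 11, matching y values: none (0 points).
  x = 10: rhs = 3, matching y values: 7, 16 (2 points).
  x = 11: rhs = 9, matching y values: 3, 20 (2 points).
  x = 12: rhs = 12, matching y values: 9, 14 (2 points).
  x = 13: rhs = 18, matching y values: 8, 15 (2 points).
  x = 14: rhs = 10, matching y values: none (0 points).
  x = 15: rhs = 17, matching y values: none (0 points).
  x = 16: rhs = 22, matching y values: none (0 points).
  x = 17: rhs = 8, matching y values: 10, 13 (2 points).
  x = 18: rhs = 4, matching y values: 2, 21 (2 points).
  x = 19: rhs = 16, matching y values: 4, 19 (2 points).
  x = 20: rhs = 4, matching y values: 2, 21 (2 points).
  x = 21: rhs = 20, matching y values: none (0 points).
  x = 22: rhs = 1, matching y values: 1, 22 (2 points).
Total affine count: 24.
Full point count |E(F_23)| = 24 + 1 = 25.
Hasse bound: |25 − (23+1)| = |1| = 1 ≤ 2√23 ≈ 9.5917 ✓.


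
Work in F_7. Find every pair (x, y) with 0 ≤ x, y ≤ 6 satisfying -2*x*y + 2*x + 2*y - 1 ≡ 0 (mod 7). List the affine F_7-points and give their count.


Affine F_7-points: {(0, 4), (2, 5), (3, 3), (4, 0), (5, 2), (6, 6)}; count = 6.

For each of the 49 pairs (x, y) ∈ F_7², evaluate f(x, y) mod 7. Record the zeros.
  x = 0: [0↦6, 1↦1, 2↦3, 3↦5, 4↦0, 5↦2, 6↦4]  zeros at y ∈ {4}
  x = 1: [0↦1, 1↦1, 2↦1, 3↦1, 4↦1, 5↦1, 6↦1]  zeros at y ∈ ∅
  x = 2: [0↦3, 1↦1, 2↦6, 3↦4, 4↦2, 5↦0, 6↦5]  zeros at y ∈ {5}
  x = 3: [0↦5, 1↦1, 2↦4, 3↦0, 4↦3, 5↦6, 6↦2]  zeros at y ∈ {3}
  x = 4: [0↦0, 1↦1, 2↦2, 3↦3, 4↦4, 5↦5, 6↦6]  zeros at y ∈ {0}
  x = 5: [0↦2, 1↦1, 2↦0, 3↦6, 4↦5, 5↦4, 6↦3]  zeros at y ∈ {2}
  x = 6: [0↦4, 1↦1, 2↦5, 3↦2, 4↦6, 5↦3, 6↦0]  zeros at y ∈ {6}
Collecting zeros: affine points = {(0, 4), (2, 5), (3, 3), (4, 0), (5, 2), (6, 6)}.
Total count |C(F_7)_aff| = 6.


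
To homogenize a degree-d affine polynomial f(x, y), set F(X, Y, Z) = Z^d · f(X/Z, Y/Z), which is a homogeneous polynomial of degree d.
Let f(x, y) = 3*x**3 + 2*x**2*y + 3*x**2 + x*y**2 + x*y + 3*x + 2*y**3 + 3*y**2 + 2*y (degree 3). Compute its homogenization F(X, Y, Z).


F(X, Y, Z) = 3*X**3 + 2*X**2*Y + 3*X**2*Z + X*Y**2 + X*Y*Z + 3*X*Z**2 + 2*Y**3 + 3*Y**2*Z + 2*Y*Z**2

deg(f) = 3.
Substitute x = X/Z, y = Y/Z into f, then multiply by Z^3.
  monomial 3·x^3·y^0 ↦ 3·X^3·Y^0·Z^0.
  monomial 2·x^2·y^1 ↦ 2·X^2·Y^1·Z^0.
  monomial 3·x^2·y^0 ↦ 3·X^2·Y^0·Z^1.
  monomial 1·x^1·y^2 ↦ 1·X^1·Y^2·Z^0.
  monomial 1·x^1·y^1 ↦ 1·X^1·Y^1·Z^1.
  monomial 3·x^1·y^0 ↦ 3·X^1·Y^0·Z^2.
  monomial 2·x^0·y^3 ↦ 2·X^0·Y^3·Z^0.
  monomial 3·x^0·y^2 ↦ 3·X^0·Y^2·Z^1.
  monomial 2·x^0·y^1 ↦ 2·X^0·Y^1·Z^2.
Collecting: F(X, Y, Z) = 3*X**3 + 2*X**2*Y + 3*X**2*Z + X*Y**2 + X*Y*Z + 3*X*Z**2 + 2*Y**3 + 3*Y**2*Z + 2*Y*Z**2.


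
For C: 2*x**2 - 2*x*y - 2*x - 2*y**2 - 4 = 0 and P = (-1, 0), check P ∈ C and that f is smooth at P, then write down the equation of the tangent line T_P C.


Tangent line at P: -6*x + 2*y - 6 = 0.

Step 1: f(-1, 0) = 0, so P lies on C.
Step 2: partial derivatives
  f_x(x, y) = 4*x - 2*y - 2, f_y(x, y) = -2*x - 4*y.
  f_x(P) = -6, f_y(P) = 2 (gradient nonzero, so P is smooth).
Step 3: tangent line at P: -6·(x − -1) + 2·(y − 0) = 0.
Expanding: -6*x + 2*y - 6 = 0.


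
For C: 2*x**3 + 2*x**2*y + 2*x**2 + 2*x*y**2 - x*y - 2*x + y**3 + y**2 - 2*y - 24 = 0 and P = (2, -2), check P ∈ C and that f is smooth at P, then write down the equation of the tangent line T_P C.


Tangent line at P: 24*x - 4*y - 56 = 0.

Step 1: f(2, -2) = 0, so P lies on C.
Step 2: partial derivatives
  f_x(x, y) = 6*x**2 + 4*x*y + 4*x + 2*y**2 - y - 2, f_y(x, y) = 2*x**2 + 4*x*y - x + 3*y**2 + 2*y - 2.
  f_x(P) = 24, f_y(P) = -4 (gradient nonzero, so P is smooth).
Step 3: tangent line at P: 24·(x − 2) + -4·(y − -2) = 0.
Expanding: 24*x - 4*y - 56 = 0.


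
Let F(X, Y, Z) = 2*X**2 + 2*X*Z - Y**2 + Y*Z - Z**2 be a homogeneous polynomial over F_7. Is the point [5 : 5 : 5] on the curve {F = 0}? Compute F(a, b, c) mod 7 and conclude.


F(5,5,5) ≡ 5 (mod 7); P is NOT on the curve.

Evaluate F(5, 5, 5) term-by-term (mod 7).
  2*X**2 ↦ 2·25·1·1 = 50
  2*X*Z ↦ 2·5·1·5 = 50
  -Y**2 ↦ -1·1·25·1 = -25
  Y*Z ↦ 1·1·5·5 = 25
  -Z**2 ↦ -1·1·1·25 = -25
Sum: F(5, 5, 5) = (50) + (50) + (-25) + (25) + (-25) = 75.
Reducing mod 7: 75 ≡ 5 (mod 7).
Since F(a, b, c) ≡ 5 ≠ 0 (mod 7), P does NOT lie on the curve.


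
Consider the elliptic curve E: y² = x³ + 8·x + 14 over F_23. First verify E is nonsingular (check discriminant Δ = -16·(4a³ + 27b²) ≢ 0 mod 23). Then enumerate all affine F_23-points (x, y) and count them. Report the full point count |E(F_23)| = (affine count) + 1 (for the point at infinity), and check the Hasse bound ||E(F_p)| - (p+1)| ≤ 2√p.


Affine points = {(1, 0), (4, 8), (4, 15), (5, 8), (5, 15), (6, 5), (6, 18), (10, 6), (10, 17), (14, 8), (14, 15), (15, 6), (15, 17), (16, 11), (16, 12), (17, 7), (17, 16), (20, 3), (20, 20), (21, 6), (21, 17)}; affine count = 21; |E(F_23)| = 22.

Discriminant check: Δ ∝ 4a³ + 27b² = 4·8³ + 27·14² = 4·512 + 27·196 ≡ 3 (mod 23). Nonzero ⇒ E is nonsingular.
For each x ∈ F_23, compute rhs = x³ + 8·x + 14 mod 23, then count y ∈ F_23 with y² ≡ rhs.
  x = 0: rhs = 14, matching y values: none (0 points).
  x = 1: rhs = 0, matching y values: 0 (1 points).
  x = 2: rhs = 15, matching y values: none (0 points).
  x = 3: rhs = 19, matching y values: none (0 points).
  x = 4: rhs = 18, matching y values: 8, 15 (2 points).
  x = 5: rhs = 18, matching y values: 8, 15 (2 points).
  x = 6: rhs = 2, matching y values: 5, 18 (2 points).
  x = 7: rhs = 22, matching y values: none (0 points).
  x = 8: rhs = 15, matching y values: none (0 points).
  x = 9: rhs = 10, matching y values: none (0 points).
  x = 10: rhs = 13, matching y values: 6, 17 (2 points).
  x = 11: rhs = 7, matching y values: none (0 points).
  x = 12: rhs = 21, matching y values: none (0 points).
  x = 13: rhs = 15, matching y values: none (0 points).
  x = 14: rhs = 18, matching y values: 8, 15 (2 points).
  x = 15: rhs = 13, matching y values: 6, 17 (2 points).
  x = 16: rhs = 6, matching y values: 11, 12 (2 points).
  x = 17: rhs = 3, matching y values: 7, 16 (2 points).
  x = 18: rhs = 10, matching y values: none (0 points).
  x = 19: rhs = 10, matching y values: none (0 points).
  x = 20: rhs = 9, matching y values: 3, 20 (2 points).
  x = 21: rhs = 13, matching y values: 6, 17 (2 points).
  x = 22: rhs = 5, matching y values: none (0 points).
Total affine count: 21.
Full point count |E(F_23)| = 21 + 1 = 22.
Hasse bound: |22 − (23+1)| = |-2| = 2 ≤ 2√23 ≈ 9.5917 ✓.


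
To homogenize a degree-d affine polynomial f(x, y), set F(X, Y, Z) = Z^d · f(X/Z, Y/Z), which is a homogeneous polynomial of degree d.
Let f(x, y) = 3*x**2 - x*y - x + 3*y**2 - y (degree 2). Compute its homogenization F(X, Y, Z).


F(X, Y, Z) = 3*X**2 - X*Y - X*Z + 3*Y**2 - Y*Z

deg(f) = 2.
Substitute x = X/Z, y = Y/Z into f, then multiply by Z^2.
  monomial 3·x^2·y^0 ↦ 3·X^2·Y^0·Z^0.
  monomial -1·x^1·y^1 ↦ -1·X^1·Y^1·Z^0.
  monomial -1·x^1·y^0 ↦ -1·X^1·Y^0·Z^1.
  monomial 3·x^0·y^2 ↦ 3·X^0·Y^2·Z^0.
  monomial -1·x^0·y^1 ↦ -1·X^0·Y^1·Z^1.
Collecting: F(X, Y, Z) = 3*X**2 - X*Y - X*Z + 3*Y**2 - Y*Z.


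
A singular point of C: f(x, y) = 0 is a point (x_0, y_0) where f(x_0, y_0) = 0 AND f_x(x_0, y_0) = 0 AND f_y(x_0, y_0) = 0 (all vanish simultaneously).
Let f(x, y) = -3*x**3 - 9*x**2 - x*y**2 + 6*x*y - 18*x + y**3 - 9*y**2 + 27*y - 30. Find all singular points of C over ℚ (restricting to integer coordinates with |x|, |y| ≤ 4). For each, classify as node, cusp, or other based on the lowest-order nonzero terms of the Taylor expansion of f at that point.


Singular points: {(-1, 3)}; classification: cusp.

Compute partial derivatives:
  f_x = -9*x**2 - 18*x - y**2 + 6*y - 18.
  f_y = -2*x*y + 6*x + 3*y**2 - 18*y + 27.
Scan x_0 ∈ {−4, ..., 4}. For each x_0, f_y(x_0, y) is a polynomial in y; find its integer roots y ∈ {−4, ..., 4}, then test f_x and f at those candidates.
  x = -4: f_y(-4, y) = 3*y**2 - 10*y + 3; vanishes at y ∈ {3}. (-4, 3): f_x = -81 ≠ 0.
  x = -3: f_y(-3, y) = 3*y**2 - 12*y + 9; vanishes at y ∈ {1, 3}. (-3, 1): f_x = -40 ≠ 0; (-3, 3): f_x = -36 ≠ 0.
  x = -2: f_y(-2, y) = 3*y**2 - 14*y + 15; vanishes at y ∈ {3}. (-2, 3): f_x = -9 ≠ 0.
  x = -1: f_y(-1, y) = 3*y**2 - 16*y + 21; vanishes at y ∈ {3}. (-1, 3): f_x = 0, f = 0 — SINGULAR.
  x = 0: f_y(0, y) = 3*y**2 - 18*y + 27; vanishes at y ∈ {3}. (0, 3): f_x = -9 ≠ 0.
  x = 1: f_y(1, y) = 3*y**2 - 20*y + 33; vanishes at y ∈ {3}. (1, 3): f_x = -36 ≠ 0.
  x = 2: f_y(2, y) = 3*y**2 - 22*y + 39; vanishes at y ∈ {3}. (2, 3): f_x = -81 ≠ 0.
  x = 3: f_y(3, y) = 3*y**2 - 24*y + 45; vanishes at y ∈ {3}. (3, 3): f_x = -144 ≠ 0.
  x = 4: f_y(4, y) = 3*y**2 - 26*y + 51; vanishes at y ∈ {3}. (4, 3): f_x = -225 ≠ 0.
Only singular point on the grid: (-1, 3).
Classify: substitute x = -1 + u, y = 3 + v and expand: f = -3*u**3 - u*v**2 + v**3 + v**2.
No constant or linear terms (consistent with a singular point). Quadratic part: v**2. Cubic part: -3*u**3 - u*v**2 + v**3.
The quadratic part v**2 is a perfect square, so there is a single (double) tangent line v = 0, i.e. y = 3. Restricting the cubic part to that line (v = 0) leaves -3*u**3 ≠ 0, so f is not divisible by v and the branch is v² ≈ 3*u**3 to lowest order — this is a cusp.
Classification: cusp.


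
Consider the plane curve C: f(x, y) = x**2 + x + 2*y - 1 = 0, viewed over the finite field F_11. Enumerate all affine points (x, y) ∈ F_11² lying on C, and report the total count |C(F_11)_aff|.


Affine F_11-points: {(0, 6), (1, 5), (2, 3), (3, 0), (4, 7), (5, 2), (6, 7), (7, 0), (8, 3), (9, 5), (10, 6)}; count = 11.

For each of the 121 pairs (x, y) ∈ F_11², evaluate f(x, y) mod 11. Record the zeros.
  x = 0: [0↦10, 1↦1, 2↦3, 3↦5, 4↦7, 5↦9, 6↦0, 7↦2, 8↦4, 9↦6, 10↦8]  zeros at y ∈ {6}
  x = 1: [0↦1, 1↦3, 2↦5, 3↦7, 4↦9, 5↦0, 6↦2, 7↦4, 8↦6, 9↦8, 10↦10]  zeros at y ∈ {5}
  x = 2: [0↦5, 1↦7, 2↦9, 3↦0, 4↦2, 5↦4, 6↦6, 7↦8, 8↦10, 9↦1, 10↦3]  zeros at y ∈ {3}
  x = 3: [0↦0, 1↦2, 2↦4, 3↦6, 4↦8, 5↦10, 6↦1, 7↦3, 8↦5, 9↦7, 10↦9]  zeros at y ∈ {0}
  x = 4: [0↦8, 1↦10, 2↦1, 3↦3, 4↦5, 5↦7, 6↦9, 7↦0, 8↦2, 9↦4, 10↦6]  zeros at y ∈ {7}
  x = 5: [0↦7, 1↦9, 2↦0, 3↦2, 4↦4, 5↦6, 6↦8, 7↦10, 8↦1, 9↦3, 10↦5]  zeros at y ∈ {2}
  x = 6: [0↦8, 1↦10, 2↦1, 3↦3, 4↦5, 5↦7, 6↦9, 7↦0, 8↦2, 9↦4, 10↦6]  zeros at y ∈ {7}
  x = 7: [0↦0, 1↦2, 2↦4, 3↦6, 4↦8, 5↦10, 6↦1, 7↦3, 8↦5, 9↦7, 10↦9]  zeros at y ∈ {0}
  x = 8: [0↦5, 1↦7, 2↦9, 3↦0, 4↦2, 5↦4, 6↦6, 7↦8, 8↦10, 9↦1, 10↦3]  zeros at y ∈ {3}
  x = 9: [0↦1, 1↦3, 2↦5, 3↦7, 4↦9, 5↦0, 6↦2, 7↦4, 8↦6, 9↦8, 10↦10]  zeros at y ∈ {5}
  x = 10: [0↦10, 1↦1, 2↦3, 3↦5, 4↦7, 5↦9, 6↦0, 7↦2, 8↦4, 9↦6, 10↦8]  zeros at y ∈ {6}
Collecting zeros: affine points = {(0, 6), (1, 5), (2, 3), (3, 0), (4, 7), (5, 2), (6, 7), (7, 0), (8, 3), (9, 5), (10, 6)}.
Total count |C(F_11)_aff| = 11.


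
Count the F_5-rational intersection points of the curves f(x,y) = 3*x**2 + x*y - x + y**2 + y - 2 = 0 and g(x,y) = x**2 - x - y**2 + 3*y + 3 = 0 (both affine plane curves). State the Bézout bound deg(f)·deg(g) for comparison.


Common zeros: {(0, 1)}; count = 1; Bézout bound = 4.

deg(f) = 2, deg(g) = 2, so Bézout bound = 4.
Scan x ∈ F_5. For each x, list the y ∈ F_5 with f(x, y) ≡ 0 and those with g(x, y) ≡ 0 (mod 5); the common zeros in that column are the intersection.
  x = 0: f ≡ 0 at y ∈ {1, 3}; g ≡ 0 at y ∈ {1, 2}; common: {1}.
  x = 1: f ≡ 0 at y ∈ {0, 3}; g ≡ 0 at y ∈ {1, 2}; common: ∅.
  x = 2: f ≡ 0 at y ∈ ∅; g ≡ 0 at y ∈ {0, 3}; common: ∅.
  x = 3: f ≡ 0 at y ∈ ∅; g ≡ 0 at y ∈ {4}; common: ∅.
  x = 4: f ≡ 0 at y ∈ ∅; g ≡ 0 at y ∈ {0, 3}; common: ∅.
Collecting: common zeros = {(0, 1)}, so the count is 1.
Comparison with the Bézout bound: 1 ≤ 4 = deg(f)·deg(g), as expected for curves with no common component (the affine F_5-count falls short of the bound because intersections may lie at infinity, over extension fields, or carry multiplicity).
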